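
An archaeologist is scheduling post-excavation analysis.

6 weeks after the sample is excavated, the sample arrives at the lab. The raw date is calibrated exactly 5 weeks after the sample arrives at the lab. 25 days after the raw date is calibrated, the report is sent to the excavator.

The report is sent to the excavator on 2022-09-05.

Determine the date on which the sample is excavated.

2022-05-26

The report is sent to the excavator: Sep 5, 2022.
The raw date is calibrated: Sep 5, 2022 − 25 days = Aug 11, 2022.
The sample arrives at the lab: Aug 11, 2022 − 5 weeks = Jul 7, 2022.
The sample is excavated: Jul 7, 2022 − 6 weeks = May 26, 2022.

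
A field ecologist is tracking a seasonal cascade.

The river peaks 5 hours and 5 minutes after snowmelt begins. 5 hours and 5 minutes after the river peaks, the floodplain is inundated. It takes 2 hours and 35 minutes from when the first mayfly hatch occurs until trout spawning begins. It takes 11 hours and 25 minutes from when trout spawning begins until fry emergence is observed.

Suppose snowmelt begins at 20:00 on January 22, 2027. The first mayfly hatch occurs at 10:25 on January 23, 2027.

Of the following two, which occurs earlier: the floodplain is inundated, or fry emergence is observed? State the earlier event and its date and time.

The floodplain is inundated — 06:10 on January 23, 2027

Snowmelt begins: 20:00 Jan 22, 2027.
The river peaks: 20:00 Jan 22, 2027 + 5h05m = 01:05 Jan 23, 2027.
The floodplain is inundated: 01:05 Jan 23, 2027 + 5h05m = 06:10 Jan 23, 2027.
The first mayfly hatch occurs: 10:25 Jan 23, 2027.
Trout spawning begins: 10:25 Jan 23, 2027 + 2h35m = 13:00 Jan 23, 2027.
Fry emergence is observed: 13:00 Jan 23, 2027 + 11h25m = 00:25 Jan 24, 2027.
Comparing: the floodplain is inundated at 06:10 Jan 23, 2027 vs fry emergence is observed at 00:25 Jan 24, 2027. Earlier: the floodplain is inundated.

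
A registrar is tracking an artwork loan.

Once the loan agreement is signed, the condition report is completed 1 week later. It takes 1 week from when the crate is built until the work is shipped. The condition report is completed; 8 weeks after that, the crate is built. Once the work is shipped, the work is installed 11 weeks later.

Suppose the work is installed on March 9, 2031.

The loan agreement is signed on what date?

October 13, 2030

The work is installed: Mar 9, 2031.
The work is shipped: Mar 9, 2031 − 11 weeks = Dec 22, 2030.
The crate is built: Dec 22, 2030 − 1 week = Dec 15, 2030.
The condition report is completed: Dec 15, 2030 − 8 weeks = Oct 20, 2030.
The loan agreement is signed: Oct 20, 2030 − 1 week = Oct 13, 2030.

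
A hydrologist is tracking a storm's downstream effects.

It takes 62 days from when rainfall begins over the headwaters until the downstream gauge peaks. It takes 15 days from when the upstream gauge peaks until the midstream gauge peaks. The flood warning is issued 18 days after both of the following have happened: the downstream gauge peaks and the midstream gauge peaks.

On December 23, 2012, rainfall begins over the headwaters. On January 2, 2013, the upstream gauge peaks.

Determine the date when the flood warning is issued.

Rainfall begins over the headwaters: Dec 23, 2012.
The downstream gauge peaks: Dec 23, 2012 + 62 days = Feb 23, 2013.
The upstream gauge peaks: Jan 2, 2013.
The midstream gauge peaks: Jan 2, 2013 + 15 days = Jan 17, 2013.
Both prerequisites met — the downstream gauge peaks (Feb 23, 2013), the midstream gauge peaks (Jan 17, 2013); the later is Feb 23, 2013.
The flood warning is issued: Feb 23, 2013 + 18 days = Mar 13, 2013.

March 13, 2013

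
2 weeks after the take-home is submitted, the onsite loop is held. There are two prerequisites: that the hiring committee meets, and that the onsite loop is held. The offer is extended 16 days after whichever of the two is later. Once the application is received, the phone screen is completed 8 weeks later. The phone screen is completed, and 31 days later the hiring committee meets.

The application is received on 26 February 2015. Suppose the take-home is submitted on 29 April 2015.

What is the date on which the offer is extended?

9 June 2015

The application is received: Feb 26, 2015.
The phone screen is completed: Feb 26, 2015 + 8 weeks = Apr 23, 2015.
The hiring committee meets: Apr 23, 2015 + 31 days = May 24, 2015.
The take-home is submitted: Apr 29, 2015.
The onsite loop is held: Apr 29, 2015 + 2 weeks = May 13, 2015.
Both prerequisites met — the hiring committee meets (May 24, 2015), the onsite loop is held (May 13, 2015); the later is May 24, 2015.
The offer is extended: May 24, 2015 + 16 days = Jun 9, 2015.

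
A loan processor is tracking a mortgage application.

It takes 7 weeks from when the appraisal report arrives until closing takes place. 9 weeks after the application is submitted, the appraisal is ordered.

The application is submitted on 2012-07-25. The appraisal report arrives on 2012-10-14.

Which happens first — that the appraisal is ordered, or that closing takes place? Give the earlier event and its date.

The appraisal is ordered — 2012-09-26

The application is submitted: Jul 25, 2012.
The appraisal is ordered: Jul 25, 2012 + 9 weeks = Sep 26, 2012.
The appraisal report arrives: Oct 14, 2012.
Closing takes place: Oct 14, 2012 + 7 weeks = Dec 2, 2012.
Comparing: the appraisal is ordered on Sep 26, 2012 vs closing takes place on Dec 2, 2012. Earlier: the appraisal is ordered.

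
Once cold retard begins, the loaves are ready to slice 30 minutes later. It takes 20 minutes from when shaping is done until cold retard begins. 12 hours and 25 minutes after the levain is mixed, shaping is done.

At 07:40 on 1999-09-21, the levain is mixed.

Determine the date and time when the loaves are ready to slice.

The levain is mixed: 07:40 Sep 21, 1999.
Shaping is done: 07:40 Sep 21, 1999 + 12h25m = 20:05 Sep 21, 1999.
Cold retard begins: 20:05 Sep 21, 1999 + 20m = 20:25 Sep 21, 1999.
The loaves are ready to slice: 20:25 Sep 21, 1999 + 30m = 20:55 Sep 21, 1999.

20:55 on 1999-09-21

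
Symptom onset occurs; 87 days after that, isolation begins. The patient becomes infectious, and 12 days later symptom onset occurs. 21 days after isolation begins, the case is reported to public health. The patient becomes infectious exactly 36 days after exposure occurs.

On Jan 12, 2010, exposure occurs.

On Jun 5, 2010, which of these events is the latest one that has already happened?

Exposure occurs: Jan 12, 2010.
The patient becomes infectious: Jan 12, 2010 + 36 days = Feb 17, 2010.
Symptom onset occurs: Feb 17, 2010 + 12 days = Mar 1, 2010.
Isolation begins: Mar 1, 2010 + 87 days = May 27, 2010.
The case is reported to public health: May 27, 2010 + 21 days = Jun 17, 2010.
Jun 5, 2010 falls between when isolation begins (May 27, 2010) and when the case is reported to public health (Jun 17, 2010).

Isolation begins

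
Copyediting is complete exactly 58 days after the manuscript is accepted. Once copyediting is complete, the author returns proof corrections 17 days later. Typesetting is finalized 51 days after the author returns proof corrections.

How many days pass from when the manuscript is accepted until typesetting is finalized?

Causal path: the manuscript is accepted → copyediting is complete → the author returns proof corrections → typesetting is finalized.
Total delay along the path: 58 + 17 + 51 = 126 days.

126 days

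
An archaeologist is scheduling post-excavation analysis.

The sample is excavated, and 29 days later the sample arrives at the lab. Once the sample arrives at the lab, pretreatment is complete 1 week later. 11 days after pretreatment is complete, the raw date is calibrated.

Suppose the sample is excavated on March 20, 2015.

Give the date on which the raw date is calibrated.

May 6, 2015

The sample is excavated: Mar 20, 2015.
The sample arrives at the lab: Mar 20, 2015 + 29 days = Apr 18, 2015.
Pretreatment is complete: Apr 18, 2015 + 1 week = Apr 25, 2015.
The raw date is calibrated: Apr 25, 2015 + 11 days = May 6, 2015.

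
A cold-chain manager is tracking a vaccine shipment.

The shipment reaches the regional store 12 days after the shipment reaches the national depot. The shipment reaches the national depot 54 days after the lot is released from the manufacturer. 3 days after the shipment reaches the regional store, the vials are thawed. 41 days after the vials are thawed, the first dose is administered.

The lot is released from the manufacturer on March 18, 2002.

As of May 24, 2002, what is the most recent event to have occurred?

The shipment reaches the regional store

The lot is released from the manufacturer: Mar 18, 2002.
The shipment reaches the national depot: Mar 18, 2002 + 54 days = May 11, 2002.
The shipment reaches the regional store: May 11, 2002 + 12 days = May 23, 2002.
The vials are thawed: May 23, 2002 + 3 days = May 26, 2002.
The first dose is administered: May 26, 2002 + 41 days = Jul 6, 2002.
May 24, 2002 falls between when the shipment reaches the regional store (May 23, 2002) and when the vials are thawed (May 26, 2002).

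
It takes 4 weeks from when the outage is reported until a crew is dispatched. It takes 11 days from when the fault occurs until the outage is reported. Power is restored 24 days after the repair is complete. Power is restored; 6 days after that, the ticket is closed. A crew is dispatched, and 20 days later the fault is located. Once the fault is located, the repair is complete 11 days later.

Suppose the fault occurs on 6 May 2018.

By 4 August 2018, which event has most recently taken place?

The fault occurs: May 6, 2018.
The outage is reported: May 6, 2018 + 11 days = May 17, 2018.
A crew is dispatched: May 17, 2018 + 4 weeks = Jun 14, 2018.
The fault is located: Jun 14, 2018 + 20 days = Jul 4, 2018.
The repair is complete: Jul 4, 2018 + 11 days = Jul 15, 2018.
Power is restored: Jul 15, 2018 + 24 days = Aug 8, 2018.
The ticket is closed: Aug 8, 2018 + 6 days = Aug 14, 2018.
Aug 4, 2018 falls between when the repair is complete (Jul 15, 2018) and when power is restored (Aug 8, 2018).

The repair is complete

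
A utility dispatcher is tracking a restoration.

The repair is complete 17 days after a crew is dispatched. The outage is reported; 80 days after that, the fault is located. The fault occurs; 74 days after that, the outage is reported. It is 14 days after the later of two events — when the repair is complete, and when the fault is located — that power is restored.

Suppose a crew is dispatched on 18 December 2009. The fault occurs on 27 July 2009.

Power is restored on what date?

A crew is dispatched: Dec 18, 2009.
The repair is complete: Dec 18, 2009 + 17 days = Jan 4, 2010.
The fault occurs: Jul 27, 2009.
The outage is reported: Jul 27, 2009 + 74 days = Oct 9, 2009.
The fault is located: Oct 9, 2009 + 80 days = Dec 28, 2009.
Both prerequisites met — the repair is complete (Jan 4, 2010), the fault is located (Dec 28, 2009); the later is Jan 4, 2010.
Power is restored: Jan 4, 2010 + 14 days = Jan 18, 2010.

18 January 2010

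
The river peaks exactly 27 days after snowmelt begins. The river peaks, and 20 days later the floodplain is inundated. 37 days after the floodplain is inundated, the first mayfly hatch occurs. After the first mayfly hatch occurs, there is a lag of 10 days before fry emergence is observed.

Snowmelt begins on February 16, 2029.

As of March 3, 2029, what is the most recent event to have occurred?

Snowmelt begins: Feb 16, 2029.
The river peaks: Feb 16, 2029 + 27 days = Mar 15, 2029.
The floodplain is inundated: Mar 15, 2029 + 20 days = Apr 4, 2029.
The first mayfly hatch occurs: Apr 4, 2029 + 37 days = May 11, 2029.
Fry emergence is observed: May 11, 2029 + 10 days = May 21, 2029.
Mar 3, 2029 falls between when snowmelt begins (Feb 16, 2029) and when the river peaks (Mar 15, 2029).

Snowmelt begins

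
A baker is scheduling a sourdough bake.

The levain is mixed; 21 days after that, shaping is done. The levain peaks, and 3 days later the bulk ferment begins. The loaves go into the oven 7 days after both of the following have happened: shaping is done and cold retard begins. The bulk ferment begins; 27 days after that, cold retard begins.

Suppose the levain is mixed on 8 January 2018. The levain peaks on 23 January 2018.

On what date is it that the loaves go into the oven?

The levain is mixed: Jan 8, 2018.
Shaping is done: Jan 8, 2018 + 21 days = Jan 29, 2018.
The levain peaks: Jan 23, 2018.
The bulk ferment begins: Jan 23, 2018 + 3 days = Jan 26, 2018.
Cold retard begins: Jan 26, 2018 + 27 days = Feb 22, 2018.
Both prerequisites met — shaping is done (Jan 29, 2018), cold retard begins (Feb 22, 2018); the later is Feb 22, 2018.
The loaves go into the oven: Feb 22, 2018 + 7 days = Mar 1, 2018.

1 March 2018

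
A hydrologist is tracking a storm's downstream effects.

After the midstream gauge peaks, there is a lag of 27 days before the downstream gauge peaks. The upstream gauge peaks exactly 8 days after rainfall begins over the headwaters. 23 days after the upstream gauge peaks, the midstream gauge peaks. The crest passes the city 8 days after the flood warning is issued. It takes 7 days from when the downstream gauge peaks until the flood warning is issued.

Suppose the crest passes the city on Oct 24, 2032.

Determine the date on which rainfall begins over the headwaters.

Aug 12, 2032

The crest passes the city: Oct 24, 2032.
The flood warning is issued: Oct 24, 2032 − 8 days = Oct 16, 2032.
The downstream gauge peaks: Oct 16, 2032 − 7 days = Oct 9, 2032.
The midstream gauge peaks: Oct 9, 2032 − 27 days = Sep 12, 2032.
The upstream gauge peaks: Sep 12, 2032 − 23 days = Aug 20, 2032.
Rainfall begins over the headwaters: Aug 20, 2032 − 8 days = Aug 12, 2032.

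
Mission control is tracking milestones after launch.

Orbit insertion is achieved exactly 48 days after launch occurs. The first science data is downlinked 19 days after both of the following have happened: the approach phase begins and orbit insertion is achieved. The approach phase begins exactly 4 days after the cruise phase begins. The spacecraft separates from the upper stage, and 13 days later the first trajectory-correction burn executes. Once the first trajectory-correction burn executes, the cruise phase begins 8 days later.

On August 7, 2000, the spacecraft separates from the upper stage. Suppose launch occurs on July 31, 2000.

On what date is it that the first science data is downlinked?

The spacecraft separates from the upper stage: Aug 7, 2000.
The first trajectory-correction burn executes: Aug 7, 2000 + 13 days = Aug 20, 2000.
The cruise phase begins: Aug 20, 2000 + 8 days = Aug 28, 2000.
The approach phase begins: Aug 28, 2000 + 4 days = Sep 1, 2000.
Launch occurs: Jul 31, 2000.
Orbit insertion is achieved: Jul 31, 2000 + 48 days = Sep 17, 2000.
Both prerequisites met — the approach phase begins (Sep 1, 2000), orbit insertion is achieved (Sep 17, 2000); the later is Sep 17, 2000.
The first science data is downlinked: Sep 17, 2000 + 19 days = Oct 6, 2000.

October 6, 2000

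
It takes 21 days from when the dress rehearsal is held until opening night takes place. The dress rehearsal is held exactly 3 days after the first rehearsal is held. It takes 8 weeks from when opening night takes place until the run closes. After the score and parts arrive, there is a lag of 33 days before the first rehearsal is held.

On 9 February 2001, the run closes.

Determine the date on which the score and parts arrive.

19 October 2000

The run closes: Feb 9, 2001.
Opening night takes place: Feb 9, 2001 − 8 weeks = Dec 15, 2000.
The dress rehearsal is held: Dec 15, 2000 − 21 days = Nov 24, 2000.
The first rehearsal is held: Nov 24, 2000 − 3 days = Nov 21, 2000.
The score and parts arrive: Nov 21, 2000 − 33 days = Oct 19, 2000.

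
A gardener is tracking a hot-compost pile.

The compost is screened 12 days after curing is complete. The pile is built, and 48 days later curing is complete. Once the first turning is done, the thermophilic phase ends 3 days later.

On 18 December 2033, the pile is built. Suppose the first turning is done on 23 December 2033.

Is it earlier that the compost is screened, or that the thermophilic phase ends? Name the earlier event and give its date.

The thermophilic phase ends — 26 December 2033

The pile is built: Dec 18, 2033.
Curing is complete: Dec 18, 2033 + 48 days = Feb 4, 2034.
The compost is screened: Feb 4, 2034 + 12 days = Feb 16, 2034.
The first turning is done: Dec 23, 2033.
The thermophilic phase ends: Dec 23, 2033 + 3 days = Dec 26, 2033.
Comparing: the compost is screened on Feb 16, 2034 vs the thermophilic phase ends on Dec 26, 2033. Earlier: the thermophilic phase ends.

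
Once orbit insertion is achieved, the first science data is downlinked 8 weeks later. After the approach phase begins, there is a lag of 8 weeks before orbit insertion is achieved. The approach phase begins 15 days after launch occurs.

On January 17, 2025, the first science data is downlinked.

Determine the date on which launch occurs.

September 12, 2024

The first science data is downlinked: Jan 17, 2025.
Orbit insertion is achieved: Jan 17, 2025 − 8 weeks = Nov 22, 2024.
The approach phase begins: Nov 22, 2024 − 8 weeks = Sep 27, 2024.
Launch occurs: Sep 27, 2024 − 15 days = Sep 12, 2024.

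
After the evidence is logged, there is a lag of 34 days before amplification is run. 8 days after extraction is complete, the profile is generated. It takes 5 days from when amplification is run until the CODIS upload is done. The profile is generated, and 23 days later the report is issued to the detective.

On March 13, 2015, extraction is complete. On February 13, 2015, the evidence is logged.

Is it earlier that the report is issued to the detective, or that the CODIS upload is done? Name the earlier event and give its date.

The CODIS upload is done — March 24, 2015

Extraction is complete: Mar 13, 2015.
The profile is generated: Mar 13, 2015 + 8 days = Mar 21, 2015.
The report is issued to the detective: Mar 21, 2015 + 23 days = Apr 13, 2015.
The evidence is logged: Feb 13, 2015.
Amplification is run: Feb 13, 2015 + 34 days = Mar 19, 2015.
The CODIS upload is done: Mar 19, 2015 + 5 days = Mar 24, 2015.
Comparing: the report is issued to the detective on Apr 13, 2015 vs the CODIS upload is done on Mar 24, 2015. Earlier: the CODIS upload is done.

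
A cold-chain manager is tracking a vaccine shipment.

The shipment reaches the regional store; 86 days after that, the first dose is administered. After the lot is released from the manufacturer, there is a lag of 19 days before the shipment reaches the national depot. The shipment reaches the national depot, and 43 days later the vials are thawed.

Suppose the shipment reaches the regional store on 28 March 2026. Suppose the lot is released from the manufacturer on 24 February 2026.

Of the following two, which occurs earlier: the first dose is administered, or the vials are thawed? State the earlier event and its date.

The shipment reaches the regional store: Mar 28, 2026.
The first dose is administered: Mar 28, 2026 + 86 days = Jun 22, 2026.
The lot is released from the manufacturer: Feb 24, 2026.
The shipment reaches the national depot: Feb 24, 2026 + 19 days = Mar 15, 2026.
The vials are thawed: Mar 15, 2026 + 43 days = Apr 27, 2026.
Comparing: the first dose is administered on Jun 22, 2026 vs the vials are thawed on Apr 27, 2026. Earlier: the vials are thawed.

The vials are thawed — 27 April 2026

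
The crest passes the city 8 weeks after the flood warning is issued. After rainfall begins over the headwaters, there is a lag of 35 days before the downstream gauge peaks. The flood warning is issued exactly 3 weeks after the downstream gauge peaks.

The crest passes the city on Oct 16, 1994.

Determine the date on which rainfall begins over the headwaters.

The crest passes the city: Oct 16, 1994.
The flood warning is issued: Oct 16, 1994 − 8 weeks = Aug 21, 1994.
The downstream gauge peaks: Aug 21, 1994 − 3 weeks = Jul 31, 1994.
Rainfall begins over the headwaters: Jul 31, 1994 − 35 days = Jun 26, 1994.

Jun 26, 1994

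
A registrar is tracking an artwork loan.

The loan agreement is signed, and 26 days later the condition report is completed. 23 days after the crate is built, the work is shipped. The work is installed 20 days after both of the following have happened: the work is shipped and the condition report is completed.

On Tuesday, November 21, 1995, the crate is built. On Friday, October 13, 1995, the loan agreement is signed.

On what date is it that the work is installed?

The crate is built: Nov 21, 1995.
The work is shipped: Nov 21, 1995 + 23 days = Dec 14, 1995.
The loan agreement is signed: Oct 13, 1995.
The condition report is completed: Oct 13, 1995 + 26 days = Nov 8, 1995.
Both prerequisites met — the work is shipped (Dec 14, 1995), the condition report is completed (Nov 8, 1995); the later is Dec 14, 1995.
The work is installed: Dec 14, 1995 + 20 days = Jan 3, 1996.

Wednesday, January 3, 1996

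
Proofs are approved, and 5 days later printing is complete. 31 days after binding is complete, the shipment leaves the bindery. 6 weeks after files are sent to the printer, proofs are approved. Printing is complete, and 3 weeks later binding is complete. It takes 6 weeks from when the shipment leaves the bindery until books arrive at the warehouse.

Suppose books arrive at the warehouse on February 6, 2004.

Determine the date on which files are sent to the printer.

Books arrive at the warehouse: Feb 6, 2004.
The shipment leaves the bindery: Feb 6, 2004 − 6 weeks = Dec 26, 2003.
Binding is complete: Dec 26, 2003 − 31 days = Nov 25, 2003.
Printing is complete: Nov 25, 2003 − 3 weeks = Nov 4, 2003.
Proofs are approved: Nov 4, 2003 − 5 days = Oct 30, 2003.
Files are sent to the printer: Oct 30, 2003 − 6 weeks = Sep 18, 2003.

September 18, 2003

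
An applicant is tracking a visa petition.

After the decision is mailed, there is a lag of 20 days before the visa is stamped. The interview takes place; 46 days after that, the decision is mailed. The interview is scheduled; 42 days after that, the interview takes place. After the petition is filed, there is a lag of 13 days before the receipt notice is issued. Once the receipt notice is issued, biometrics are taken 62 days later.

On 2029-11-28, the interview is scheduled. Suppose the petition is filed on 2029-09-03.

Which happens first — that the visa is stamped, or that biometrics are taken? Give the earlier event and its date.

Biometrics are taken — 2029-11-17

The interview is scheduled: Nov 28, 2029.
The interview takes place: Nov 28, 2029 + 42 days = Jan 9, 2030.
The decision is mailed: Jan 9, 2030 + 46 days = Feb 24, 2030.
The visa is stamped: Feb 24, 2030 + 20 days = Mar 16, 2030.
The petition is filed: Sep 3, 2029.
The receipt notice is issued: Sep 3, 2029 + 13 days = Sep 16, 2029.
Biometrics are taken: Sep 16, 2029 + 62 days = Nov 17, 2029.
Comparing: the visa is stamped on Mar 16, 2030 vs biometrics are taken on Nov 17, 2029. Earlier: biometrics are taken.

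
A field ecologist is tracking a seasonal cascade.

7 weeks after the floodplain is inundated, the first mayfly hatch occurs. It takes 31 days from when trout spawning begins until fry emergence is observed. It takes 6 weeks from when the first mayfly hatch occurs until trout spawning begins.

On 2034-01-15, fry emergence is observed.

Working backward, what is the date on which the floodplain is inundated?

Fry emergence is observed: Jan 15, 2034.
Trout spawning begins: Jan 15, 2034 − 31 days = Dec 15, 2033.
The first mayfly hatch occurs: Dec 15, 2033 − 6 weeks = Nov 3, 2033.
The floodplain is inundated: Nov 3, 2033 − 7 weeks = Sep 15, 2033.

2033-09-15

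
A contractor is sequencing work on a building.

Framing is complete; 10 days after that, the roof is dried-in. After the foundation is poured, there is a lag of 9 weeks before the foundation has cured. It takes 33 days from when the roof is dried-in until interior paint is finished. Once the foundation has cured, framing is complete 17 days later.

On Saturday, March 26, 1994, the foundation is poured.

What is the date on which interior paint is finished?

Wednesday, July 27, 1994

The foundation is poured: Mar 26, 1994.
The foundation has cured: Mar 26, 1994 + 9 weeks = May 28, 1994.
Framing is complete: May 28, 1994 + 17 days = Jun 14, 1994.
The roof is dried-in: Jun 14, 1994 + 10 days = Jun 24, 1994.
Interior paint is finished: Jun 24, 1994 + 33 days = Jul 27, 1994.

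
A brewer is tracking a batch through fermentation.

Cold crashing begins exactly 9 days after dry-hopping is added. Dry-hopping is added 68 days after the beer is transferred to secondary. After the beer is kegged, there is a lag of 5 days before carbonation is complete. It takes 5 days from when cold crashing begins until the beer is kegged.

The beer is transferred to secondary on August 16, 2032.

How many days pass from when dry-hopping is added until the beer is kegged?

14 days

Causal path: dry-hopping is added → cold crashing begins → the beer is kegged.
Total delay along the path: 9 + 5 = 14 days.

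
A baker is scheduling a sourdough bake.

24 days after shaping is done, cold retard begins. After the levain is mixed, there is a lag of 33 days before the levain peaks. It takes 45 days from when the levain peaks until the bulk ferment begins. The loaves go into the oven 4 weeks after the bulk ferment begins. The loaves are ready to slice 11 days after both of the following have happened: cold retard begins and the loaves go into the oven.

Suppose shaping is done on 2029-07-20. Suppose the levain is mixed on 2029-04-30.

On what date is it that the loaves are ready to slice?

Shaping is done: Jul 20, 2029.
Cold retard begins: Jul 20, 2029 + 24 days = Aug 13, 2029.
The levain is mixed: Apr 30, 2029.
The levain peaks: Apr 30, 2029 + 33 days = Jun 2, 2029.
The bulk ferment begins: Jun 2, 2029 + 45 days = Jul 17, 2029.
The loaves go into the oven: Jul 17, 2029 + 4 weeks = Aug 14, 2029.
Both prerequisites met — cold retard begins (Aug 13, 2029), the loaves go into the oven (Aug 14, 2029); the later is Aug 14, 2029.
The loaves are ready to slice: Aug 14, 2029 + 11 days = Aug 25, 2029.

2029-08-25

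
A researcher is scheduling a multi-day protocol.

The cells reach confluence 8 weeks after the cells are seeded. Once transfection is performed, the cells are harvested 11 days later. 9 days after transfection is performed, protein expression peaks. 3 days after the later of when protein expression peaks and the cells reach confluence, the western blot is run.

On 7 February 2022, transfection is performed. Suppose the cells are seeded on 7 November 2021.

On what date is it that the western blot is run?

19 February 2022

Transfection is performed: Feb 7, 2022.
Protein expression peaks: Feb 7, 2022 + 9 days = Feb 16, 2022.
The cells are seeded: Nov 7, 2021.
The cells reach confluence: Nov 7, 2021 + 8 weeks = Jan 2, 2022.
Both prerequisites met — protein expression peaks (Feb 16, 2022), the cells reach confluence (Jan 2, 2022); the later is Feb 16, 2022.
The western blot is run: Feb 16, 2022 + 3 days = Feb 19, 2022.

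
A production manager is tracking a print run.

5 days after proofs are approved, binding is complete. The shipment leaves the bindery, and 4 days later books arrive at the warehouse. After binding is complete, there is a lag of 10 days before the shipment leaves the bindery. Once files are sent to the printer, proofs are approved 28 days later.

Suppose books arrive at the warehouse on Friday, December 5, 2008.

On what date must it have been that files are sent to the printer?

Sunday, October 19, 2008

Books arrive at the warehouse: Dec 5, 2008.
The shipment leaves the bindery: Dec 5, 2008 − 4 days = Dec 1, 2008.
Binding is complete: Dec 1, 2008 − 10 days = Nov 21, 2008.
Proofs are approved: Nov 21, 2008 − 5 days = Nov 16, 2008.
Files are sent to the printer: Nov 16, 2008 − 28 days = Oct 19, 2008.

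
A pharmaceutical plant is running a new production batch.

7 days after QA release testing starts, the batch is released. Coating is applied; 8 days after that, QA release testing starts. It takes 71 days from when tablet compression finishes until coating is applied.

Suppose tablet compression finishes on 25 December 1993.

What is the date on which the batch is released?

21 March 1994

Tablet compression finishes: Dec 25, 1993.
Coating is applied: Dec 25, 1993 + 71 days = Mar 6, 1994.
QA release testing starts: Mar 6, 1994 + 8 days = Mar 14, 1994.
The batch is released: Mar 14, 1994 + 7 days = Mar 21, 1994.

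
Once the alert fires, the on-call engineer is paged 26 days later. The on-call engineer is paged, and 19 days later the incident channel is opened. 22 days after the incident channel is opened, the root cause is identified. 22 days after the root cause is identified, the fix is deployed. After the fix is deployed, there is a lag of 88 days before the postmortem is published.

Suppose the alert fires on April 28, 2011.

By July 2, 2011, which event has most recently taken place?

The alert fires: Apr 28, 2011.
The on-call engineer is paged: Apr 28, 2011 + 26 days = May 24, 2011.
The incident channel is opened: May 24, 2011 + 19 days = Jun 12, 2011.
The root cause is identified: Jun 12, 2011 + 22 days = Jul 4, 2011.
The fix is deployed: Jul 4, 2011 + 22 days = Jul 26, 2011.
The postmortem is published: Jul 26, 2011 + 88 days = Oct 22, 2011.
Jul 2, 2011 falls between when the incident channel is opened (Jun 12, 2011) and when the root cause is identified (Jul 4, 2011).

The incident channel is opened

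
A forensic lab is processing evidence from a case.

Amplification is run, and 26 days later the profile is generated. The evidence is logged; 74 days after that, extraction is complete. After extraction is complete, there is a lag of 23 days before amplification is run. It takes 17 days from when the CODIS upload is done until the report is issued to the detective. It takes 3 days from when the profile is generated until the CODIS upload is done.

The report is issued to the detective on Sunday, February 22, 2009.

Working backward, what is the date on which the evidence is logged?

The report is issued to the detective: Feb 22, 2009.
The CODIS upload is done: Feb 22, 2009 − 17 days = Feb 5, 2009.
The profile is generated: Feb 5, 2009 − 3 days = Feb 2, 2009.
Amplification is run: Feb 2, 2009 − 26 days = Jan 7, 2009.
Extraction is complete: Jan 7, 2009 − 23 days = Dec 15, 2008.
The evidence is logged: Dec 15, 2008 − 74 days = Oct 2, 2008.

Thursday, October 2, 2008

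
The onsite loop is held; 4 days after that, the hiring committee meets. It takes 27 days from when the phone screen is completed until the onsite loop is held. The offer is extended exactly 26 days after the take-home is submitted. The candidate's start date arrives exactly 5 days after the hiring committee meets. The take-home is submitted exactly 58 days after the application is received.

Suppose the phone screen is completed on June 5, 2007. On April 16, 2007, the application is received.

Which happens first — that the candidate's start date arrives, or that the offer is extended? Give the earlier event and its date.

The offer is extended — July 9, 2007

The phone screen is completed: Jun 5, 2007.
The onsite loop is held: Jun 5, 2007 + 27 days = Jul 2, 2007.
The hiring committee meets: Jul 2, 2007 + 4 days = Jul 6, 2007.
The candidate's start date arrives: Jul 6, 2007 + 5 days = Jul 11, 2007.
The application is received: Apr 16, 2007.
The take-home is submitted: Apr 16, 2007 + 58 days = Jun 13, 2007.
The offer is extended: Jun 13, 2007 + 26 days = Jul 9, 2007.
Comparing: the candidate's start date arrives on Jul 11, 2007 vs the offer is extended on Jul 9, 2007. Earlier: the offer is extended.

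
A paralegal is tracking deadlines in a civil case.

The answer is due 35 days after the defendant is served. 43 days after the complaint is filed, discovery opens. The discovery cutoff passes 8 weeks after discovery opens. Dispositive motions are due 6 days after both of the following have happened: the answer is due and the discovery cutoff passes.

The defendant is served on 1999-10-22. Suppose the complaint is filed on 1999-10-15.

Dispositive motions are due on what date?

2000-01-28

The defendant is served: Oct 22, 1999.
The answer is due: Oct 22, 1999 + 35 days = Nov 26, 1999.
The complaint is filed: Oct 15, 1999.
Discovery opens: Oct 15, 1999 + 43 days = Nov 27, 1999.
The discovery cutoff passes: Nov 27, 1999 + 8 weeks = Jan 22, 2000.
Both prerequisites met — the answer is due (Nov 26, 1999), the discovery cutoff passes (Jan 22, 2000); the later is Jan 22, 2000.
Dispositive motions are due: Jan 22, 2000 + 6 days = Jan 28, 2000.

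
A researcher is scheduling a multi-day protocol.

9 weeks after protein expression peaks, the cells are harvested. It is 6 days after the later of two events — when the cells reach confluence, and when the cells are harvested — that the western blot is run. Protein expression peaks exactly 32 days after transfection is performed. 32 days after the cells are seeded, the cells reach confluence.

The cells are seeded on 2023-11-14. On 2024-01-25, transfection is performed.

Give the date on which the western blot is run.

2024-05-05

The cells are seeded: Nov 14, 2023.
The cells reach confluence: Nov 14, 2023 + 32 days = Dec 16, 2023.
Transfection is performed: Jan 25, 2024.
Protein expression peaks: Jan 25, 2024 + 32 days = Feb 26, 2024.
The cells are harvested: Feb 26, 2024 + 9 weeks = Apr 29, 2024.
Both prerequisites met — the cells reach confluence (Dec 16, 2023), the cells are harvested (Apr 29, 2024); the later is Apr 29, 2024.
The western blot is run: Apr 29, 2024 + 6 days = May 5, 2024.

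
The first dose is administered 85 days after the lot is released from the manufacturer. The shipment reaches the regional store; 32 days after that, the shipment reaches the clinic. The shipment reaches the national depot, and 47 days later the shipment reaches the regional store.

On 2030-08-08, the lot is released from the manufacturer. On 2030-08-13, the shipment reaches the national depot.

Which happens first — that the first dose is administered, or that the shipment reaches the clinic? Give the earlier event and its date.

The shipment reaches the clinic — 2030-10-31

The lot is released from the manufacturer: Aug 8, 2030.
The first dose is administered: Aug 8, 2030 + 85 days = Nov 1, 2030.
The shipment reaches the national depot: Aug 13, 2030.
The shipment reaches the regional store: Aug 13, 2030 + 47 days = Sep 29, 2030.
The shipment reaches the clinic: Sep 29, 2030 + 32 days = Oct 31, 2030.
Comparing: the first dose is administered on Nov 1, 2030 vs the shipment reaches the clinic on Oct 31, 2030. Earlier: the shipment reaches the clinic.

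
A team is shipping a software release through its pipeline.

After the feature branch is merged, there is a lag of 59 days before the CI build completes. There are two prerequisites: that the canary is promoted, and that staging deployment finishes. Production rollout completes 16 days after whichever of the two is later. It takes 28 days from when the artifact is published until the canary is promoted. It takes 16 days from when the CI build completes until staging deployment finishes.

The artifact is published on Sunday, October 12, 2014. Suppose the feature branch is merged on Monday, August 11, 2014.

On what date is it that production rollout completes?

Tuesday, November 25, 2014

The artifact is published: Oct 12, 2014.
The canary is promoted: Oct 12, 2014 + 28 days = Nov 9, 2014.
The feature branch is merged: Aug 11, 2014.
The CI build completes: Aug 11, 2014 + 59 days = Oct 9, 2014.
Staging deployment finishes: Oct 9, 2014 + 16 days = Oct 25, 2014.
Both prerequisites met — the canary is promoted (Nov 9, 2014), staging deployment finishes (Oct 25, 2014); the later is Nov 9, 2014.
Production rollout completes: Nov 9, 2014 + 16 days = Nov 25, 2014.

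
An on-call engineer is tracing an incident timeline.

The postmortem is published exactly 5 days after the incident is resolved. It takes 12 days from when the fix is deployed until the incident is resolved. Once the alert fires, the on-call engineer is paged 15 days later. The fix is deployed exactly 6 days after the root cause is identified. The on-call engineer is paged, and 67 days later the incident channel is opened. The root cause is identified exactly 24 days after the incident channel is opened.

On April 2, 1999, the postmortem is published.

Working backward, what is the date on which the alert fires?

November 24, 1998

The postmortem is published: Apr 2, 1999.
The incident is resolved: Apr 2, 1999 − 5 days = Mar 28, 1999.
The fix is deployed: Mar 28, 1999 − 12 days = Mar 16, 1999.
The root cause is identified: Mar 16, 1999 − 6 days = Mar 10, 1999.
The incident channel is opened: Mar 10, 1999 − 24 days = Feb 14, 1999.
The on-call engineer is paged: Feb 14, 1999 − 67 days = Dec 9, 1998.
The alert fires: Dec 9, 1998 − 15 days = Nov 24, 1998.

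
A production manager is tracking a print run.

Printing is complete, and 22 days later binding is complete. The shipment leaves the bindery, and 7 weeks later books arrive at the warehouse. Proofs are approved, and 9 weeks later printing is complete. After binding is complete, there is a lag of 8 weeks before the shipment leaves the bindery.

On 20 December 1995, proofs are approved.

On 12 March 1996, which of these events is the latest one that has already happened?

Proofs are approved: Dec 20, 1995.
Printing is complete: Dec 20, 1995 + 9 weeks = Feb 21, 1996.
Binding is complete: Feb 21, 1996 + 22 days = Mar 14, 1996.
The shipment leaves the bindery: Mar 14, 1996 + 8 weeks = May 9, 1996.
Books arrive at the warehouse: May 9, 1996 + 7 weeks = Jun 27, 1996.
Mar 12, 1996 falls between when printing is complete (Feb 21, 1996) and when binding is complete (Mar 14, 1996).

Printing is complete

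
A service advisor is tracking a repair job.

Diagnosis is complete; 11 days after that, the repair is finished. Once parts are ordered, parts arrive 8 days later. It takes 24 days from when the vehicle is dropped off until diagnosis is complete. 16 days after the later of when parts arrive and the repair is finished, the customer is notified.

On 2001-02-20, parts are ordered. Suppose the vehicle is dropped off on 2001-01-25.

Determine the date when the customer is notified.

2001-03-17

Parts are ordered: Feb 20, 2001.
Parts arrive: Feb 20, 2001 + 8 days = Feb 28, 2001.
The vehicle is dropped off: Jan 25, 2001.
Diagnosis is complete: Jan 25, 2001 + 24 days = Feb 18, 2001.
The repair is finished: Feb 18, 2001 + 11 days = Mar 1, 2001.
Both prerequisites met — parts arrive (Feb 28, 2001), the repair is finished (Mar 1, 2001); the later is Mar 1, 2001.
The customer is notified: Mar 1, 2001 + 16 days = Mar 17, 2001.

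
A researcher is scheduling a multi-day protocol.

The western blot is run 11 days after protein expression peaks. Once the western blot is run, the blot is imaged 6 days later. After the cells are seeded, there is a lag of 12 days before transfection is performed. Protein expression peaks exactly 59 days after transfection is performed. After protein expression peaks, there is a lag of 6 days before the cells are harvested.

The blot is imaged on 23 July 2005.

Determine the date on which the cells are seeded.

The blot is imaged: Jul 23, 2005.
The western blot is run: Jul 23, 2005 − 6 days = Jul 17, 2005.
Protein expression peaks: Jul 17, 2005 − 11 days = Jul 6, 2005.
Transfection is performed: Jul 6, 2005 − 59 days = May 8, 2005.
The cells are seeded: May 8, 2005 − 12 days = Apr 26, 2005.

26 April 2005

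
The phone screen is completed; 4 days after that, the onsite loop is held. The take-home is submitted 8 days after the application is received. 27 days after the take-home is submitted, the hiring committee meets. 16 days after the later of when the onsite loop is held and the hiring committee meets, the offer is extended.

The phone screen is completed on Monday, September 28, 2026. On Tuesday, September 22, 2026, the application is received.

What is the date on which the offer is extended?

Thursday, November 12, 2026

The phone screen is completed: Sep 28, 2026.
The onsite loop is held: Sep 28, 2026 + 4 days = Oct 2, 2026.
The application is received: Sep 22, 2026.
The take-home is submitted: Sep 22, 2026 + 8 days = Sep 30, 2026.
The hiring committee meets: Sep 30, 2026 + 27 days = Oct 27, 2026.
Both prerequisites met — the onsite loop is held (Oct 2, 2026), the hiring committee meets (Oct 27, 2026); the later is Oct 27, 2026.
The offer is extended: Oct 27, 2026 + 16 days = Nov 12, 2026.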